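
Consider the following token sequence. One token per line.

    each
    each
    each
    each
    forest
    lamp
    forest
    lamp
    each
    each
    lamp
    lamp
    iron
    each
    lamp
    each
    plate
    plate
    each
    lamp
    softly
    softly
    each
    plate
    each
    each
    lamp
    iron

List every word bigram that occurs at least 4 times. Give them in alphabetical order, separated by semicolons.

each each; each lamp

Bigram counts meeting the condition (at least 4 times):
  each each: 5
  each lamp: 4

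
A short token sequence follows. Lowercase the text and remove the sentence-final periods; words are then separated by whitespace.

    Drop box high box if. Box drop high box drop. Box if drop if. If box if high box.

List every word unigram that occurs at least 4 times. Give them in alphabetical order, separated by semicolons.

box; drop; if

Unigram counts meeting the condition (at least 4 times):
  box: 7
  drop: 4
  if: 5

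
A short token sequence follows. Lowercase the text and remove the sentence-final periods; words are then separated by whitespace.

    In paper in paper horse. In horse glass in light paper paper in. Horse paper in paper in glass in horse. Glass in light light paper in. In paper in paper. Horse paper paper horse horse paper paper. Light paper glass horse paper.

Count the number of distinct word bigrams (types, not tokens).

18

43 tokens → 42 bigram windows in total.
Repeated bigrams (each contributes count−1 duplicates):
  paper in: 6
  in paper: 5
  horse paper: 4
  glass in: 3
  in horse: 3
  light paper: 3
  paper horse: 3
  paper paper: 3
  … (2 more repeated)
24 duplicate windows → 42 − 24 = 18 distinct.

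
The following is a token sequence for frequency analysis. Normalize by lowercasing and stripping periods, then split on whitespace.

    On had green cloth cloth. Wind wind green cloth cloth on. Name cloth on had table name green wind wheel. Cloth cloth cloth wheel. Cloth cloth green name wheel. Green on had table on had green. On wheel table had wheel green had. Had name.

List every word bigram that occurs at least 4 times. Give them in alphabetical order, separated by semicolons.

Bigram counts meeting the condition (at least 4 times):
  cloth cloth: 5
  on had: 4

cloth cloth; on had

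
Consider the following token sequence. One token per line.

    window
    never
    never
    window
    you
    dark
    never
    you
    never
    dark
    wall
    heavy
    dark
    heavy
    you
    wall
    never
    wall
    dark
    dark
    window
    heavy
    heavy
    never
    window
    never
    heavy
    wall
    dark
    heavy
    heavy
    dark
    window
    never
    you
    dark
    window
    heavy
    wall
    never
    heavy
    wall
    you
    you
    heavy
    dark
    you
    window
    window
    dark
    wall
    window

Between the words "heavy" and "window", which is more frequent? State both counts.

"heavy" (10 vs 9)

"heavy": 10 occurrences
"window": 9 occurrences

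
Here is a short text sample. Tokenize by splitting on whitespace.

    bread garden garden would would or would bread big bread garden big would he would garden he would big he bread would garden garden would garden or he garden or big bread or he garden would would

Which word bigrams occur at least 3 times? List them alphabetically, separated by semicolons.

garden would; would garden

Bigram counts meeting the condition (at least 3 times):
  garden would: 3
  would garden: 3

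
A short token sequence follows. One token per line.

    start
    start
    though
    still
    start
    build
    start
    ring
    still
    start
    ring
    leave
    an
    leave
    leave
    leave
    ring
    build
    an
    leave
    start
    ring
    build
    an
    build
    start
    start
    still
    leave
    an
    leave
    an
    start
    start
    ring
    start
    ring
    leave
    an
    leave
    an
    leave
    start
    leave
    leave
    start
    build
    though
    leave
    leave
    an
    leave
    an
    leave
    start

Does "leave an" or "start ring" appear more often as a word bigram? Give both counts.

"leave an": 7 occurrences
"start ring": 5 occurrences

"leave an" (7 vs 5)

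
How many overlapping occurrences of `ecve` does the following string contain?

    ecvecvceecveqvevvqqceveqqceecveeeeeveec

3

Sliding a length-4 window over the 39 characters (36 positions):
  position 1–4: ecve
  position 9–12: ecve
  position 28–31: ecve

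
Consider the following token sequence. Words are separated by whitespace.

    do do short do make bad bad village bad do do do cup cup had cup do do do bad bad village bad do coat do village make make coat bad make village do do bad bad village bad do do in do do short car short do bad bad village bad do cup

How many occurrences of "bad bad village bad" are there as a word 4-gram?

4

Scanning the 51 overlapping 4-gram windows for "bad bad village bad":
  position 6–9: bad bad village bad
  position 20–23: bad bad village bad
  position 36–39: bad bad village bad
  position 49–52: bad bad village bad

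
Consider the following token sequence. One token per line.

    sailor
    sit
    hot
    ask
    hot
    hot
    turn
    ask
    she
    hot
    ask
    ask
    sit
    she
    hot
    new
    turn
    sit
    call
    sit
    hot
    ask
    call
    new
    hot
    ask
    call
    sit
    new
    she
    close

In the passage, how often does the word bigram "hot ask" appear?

Scanning the 30 overlapping bigram windows for "hot ask":
  position 3–4: hot ask
  position 10–11: hot ask
  position 21–22: hot ask
  position 25–26: hot ask

4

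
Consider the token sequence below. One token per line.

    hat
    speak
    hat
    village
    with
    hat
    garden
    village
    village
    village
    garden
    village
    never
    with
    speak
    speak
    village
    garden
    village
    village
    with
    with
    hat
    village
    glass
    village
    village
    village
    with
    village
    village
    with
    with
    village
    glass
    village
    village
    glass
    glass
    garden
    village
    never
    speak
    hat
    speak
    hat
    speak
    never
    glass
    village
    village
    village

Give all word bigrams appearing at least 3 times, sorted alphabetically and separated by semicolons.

Bigram counts meeting the condition (at least 3 times):
  garden village: 4
  glass village: 3
  hat speak: 3
  speak hat: 3
  village glass: 3
  village village: 9
  village with: 4

garden village; glass village; hat speak; speak hat; village glass; village village; village with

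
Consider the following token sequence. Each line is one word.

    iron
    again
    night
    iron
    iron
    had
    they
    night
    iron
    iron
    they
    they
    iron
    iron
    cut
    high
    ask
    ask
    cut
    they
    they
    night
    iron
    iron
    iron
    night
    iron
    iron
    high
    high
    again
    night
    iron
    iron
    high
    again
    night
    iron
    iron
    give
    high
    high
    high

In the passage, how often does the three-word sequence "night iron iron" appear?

Scanning the 41 overlapping trigram windows for "night iron iron":
  position 3–5: night iron iron
  position 8–10: night iron iron
  position 22–24: night iron iron
  position 26–28: night iron iron
  position 32–34: night iron iron
  position 37–39: night iron iron

6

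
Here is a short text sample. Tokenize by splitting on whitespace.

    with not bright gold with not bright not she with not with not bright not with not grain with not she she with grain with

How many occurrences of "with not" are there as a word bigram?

Scanning the 24 overlapping bigram windows for "with not":
  position 1–2: with not
  position 5–6: with not
  position 10–11: with not
  position 12–13: with not
  position 16–17: with not
  position 19–20: with not

6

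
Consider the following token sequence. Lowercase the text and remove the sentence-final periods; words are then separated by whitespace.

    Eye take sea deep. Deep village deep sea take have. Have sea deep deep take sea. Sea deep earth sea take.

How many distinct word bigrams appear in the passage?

15

21 tokens → 20 bigram windows in total.
Repeated bigrams (each contributes count−1 duplicates):
  sea deep: 3
  deep deep: 2
  sea take: 2
  take sea: 2
5 duplicate windows → 20 − 5 = 15 distinct.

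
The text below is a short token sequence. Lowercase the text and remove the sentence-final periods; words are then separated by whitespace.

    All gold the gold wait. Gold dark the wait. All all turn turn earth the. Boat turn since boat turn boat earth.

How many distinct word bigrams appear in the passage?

22 tokens → 21 bigram windows in total.
Repeated bigrams (each contributes count−1 duplicates):
  boat turn: 2
1 duplicate windows → 21 − 1 = 20 distinct.

20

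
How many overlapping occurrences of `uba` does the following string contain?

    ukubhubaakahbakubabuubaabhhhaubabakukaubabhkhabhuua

Sliding a length-3 window over the 51 characters (49 positions):
  position 6–8: uba
  position 16–18: uba
  position 21–23: uba
  position 30–32: uba
  position 39–41: uba

5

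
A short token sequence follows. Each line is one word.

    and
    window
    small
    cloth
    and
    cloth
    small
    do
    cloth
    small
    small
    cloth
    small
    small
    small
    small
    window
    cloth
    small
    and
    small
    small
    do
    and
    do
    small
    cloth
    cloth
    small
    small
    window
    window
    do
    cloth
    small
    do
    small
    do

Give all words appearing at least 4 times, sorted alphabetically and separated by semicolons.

Unigram counts meeting the condition (at least 4 times):
  and: 4
  cloth: 8
  do: 6
  small: 16
  window: 4

and; cloth; do; small; window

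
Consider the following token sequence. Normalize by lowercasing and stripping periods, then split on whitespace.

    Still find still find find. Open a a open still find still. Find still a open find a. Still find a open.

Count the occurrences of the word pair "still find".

Scanning the 21 overlapping bigram windows for "still find":
  position 1–2: still find
  position 3–4: still find
  position 10–11: still find
  position 12–13: still find
  position 19–20: still find

5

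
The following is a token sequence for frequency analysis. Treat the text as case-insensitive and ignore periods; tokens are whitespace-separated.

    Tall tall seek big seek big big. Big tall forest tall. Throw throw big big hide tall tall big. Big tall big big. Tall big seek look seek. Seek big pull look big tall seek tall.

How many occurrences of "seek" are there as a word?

Scanning the 36 tokens for "seek":
  position 3: seek
  position 5: seek
  position 26: seek
  position 28: seek
  position 29: seek
  position 35: seek

6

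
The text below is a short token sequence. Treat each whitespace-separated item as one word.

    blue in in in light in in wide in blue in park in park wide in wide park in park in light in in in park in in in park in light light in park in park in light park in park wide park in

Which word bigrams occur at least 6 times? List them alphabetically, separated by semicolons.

Bigram counts meeting the condition (at least 6 times):
  in in: 7
  in park: 8
  park in: 9

in in; in park; park in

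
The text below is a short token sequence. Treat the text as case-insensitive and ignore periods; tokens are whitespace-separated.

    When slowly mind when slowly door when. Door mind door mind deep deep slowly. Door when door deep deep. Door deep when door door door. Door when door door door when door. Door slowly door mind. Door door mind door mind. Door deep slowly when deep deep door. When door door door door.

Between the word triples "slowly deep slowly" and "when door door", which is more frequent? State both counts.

"when door door" (4 vs 0)

"slowly deep slowly": 0 occurrences
"when door door": 4 occurrences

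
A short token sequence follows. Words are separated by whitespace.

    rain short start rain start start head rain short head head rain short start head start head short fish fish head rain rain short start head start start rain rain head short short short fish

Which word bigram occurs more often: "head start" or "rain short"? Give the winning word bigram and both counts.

"head start": 2 occurrences
"rain short": 4 occurrences

"rain short" (4 vs 2)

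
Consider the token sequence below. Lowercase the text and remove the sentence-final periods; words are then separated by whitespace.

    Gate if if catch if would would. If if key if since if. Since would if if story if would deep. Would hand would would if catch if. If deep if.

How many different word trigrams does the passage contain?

31 tokens → 29 trigram windows in total.
Repeated trigrams (each contributes count−1 duplicates):
  if catch if: 2
  would if if: 2
  would would if: 2
3 duplicate windows → 29 − 3 = 26 distinct.

26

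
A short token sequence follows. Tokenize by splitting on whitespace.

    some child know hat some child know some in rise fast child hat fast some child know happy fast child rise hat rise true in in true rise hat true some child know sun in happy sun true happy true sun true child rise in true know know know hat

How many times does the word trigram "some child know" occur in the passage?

4

Scanning the 48 overlapping trigram windows for "some child know":
  position 1–3: some child know
  position 5–7: some child know
  position 15–17: some child know
  position 31–33: some child know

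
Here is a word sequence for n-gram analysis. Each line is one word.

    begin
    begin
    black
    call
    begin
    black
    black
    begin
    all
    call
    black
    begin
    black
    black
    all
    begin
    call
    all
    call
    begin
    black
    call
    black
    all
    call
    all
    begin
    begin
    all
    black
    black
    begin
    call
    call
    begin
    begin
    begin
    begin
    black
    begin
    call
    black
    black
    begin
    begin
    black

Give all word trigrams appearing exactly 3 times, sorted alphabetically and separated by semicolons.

Trigram counts meeting the condition (exactly 3 times):
  begin begin black: 3
  black black begin: 3

begin begin black; black black begin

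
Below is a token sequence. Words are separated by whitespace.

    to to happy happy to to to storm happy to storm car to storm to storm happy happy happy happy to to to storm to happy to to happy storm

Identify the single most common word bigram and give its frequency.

"to to", 6 times

Bigram frequencies (highest first):
  to to: 6
  to storm: 5
  happy happy: 4
  happy to: 4
  to happy: 3
  storm happy: 2
  … (4 more, each ≤ 2)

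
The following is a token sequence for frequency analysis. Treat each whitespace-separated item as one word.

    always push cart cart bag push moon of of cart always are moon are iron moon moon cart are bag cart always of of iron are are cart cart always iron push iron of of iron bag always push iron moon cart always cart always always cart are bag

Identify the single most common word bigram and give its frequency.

"cart always", 5 times

Bigram frequencies (highest first):
  cart always: 5
  of of: 3
  always push: 2
  cart cart: 2
  iron moon: 2
  moon cart: 2
  … (27 more, each ≤ 2)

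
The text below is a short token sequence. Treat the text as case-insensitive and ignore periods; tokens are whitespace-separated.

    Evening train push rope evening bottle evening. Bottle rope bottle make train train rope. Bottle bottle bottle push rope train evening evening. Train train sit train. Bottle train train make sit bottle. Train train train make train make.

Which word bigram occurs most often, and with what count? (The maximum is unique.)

"train train", 5 times

Bigram frequencies (highest first):
  train train: 5
  train make: 3
  evening train: 2
  push rope: 2
  evening bottle: 2
  rope bottle: 2
  … (18 more, each ≤ 2)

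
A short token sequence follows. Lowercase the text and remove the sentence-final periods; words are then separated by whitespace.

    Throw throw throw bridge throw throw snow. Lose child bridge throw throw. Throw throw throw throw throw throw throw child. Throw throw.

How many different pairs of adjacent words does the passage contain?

9

22 tokens → 21 bigram windows in total.
Repeated bigrams (each contributes count−1 duplicates):
  throw throw: 12
  bridge throw: 2
12 duplicate windows → 21 − 12 = 9 distinct.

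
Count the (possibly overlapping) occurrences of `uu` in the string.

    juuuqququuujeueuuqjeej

5

Sliding a length-2 window over the 22 characters (21 positions):
  position 2–3: uu
  position 3–4: uu
  position 9–10: uu
  position 10–11: uu
  position 16–17: uu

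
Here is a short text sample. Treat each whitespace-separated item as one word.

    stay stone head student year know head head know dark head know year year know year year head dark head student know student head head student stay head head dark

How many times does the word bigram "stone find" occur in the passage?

Scanning the 29 overlapping bigram windows for "stone find":
  (none found)

0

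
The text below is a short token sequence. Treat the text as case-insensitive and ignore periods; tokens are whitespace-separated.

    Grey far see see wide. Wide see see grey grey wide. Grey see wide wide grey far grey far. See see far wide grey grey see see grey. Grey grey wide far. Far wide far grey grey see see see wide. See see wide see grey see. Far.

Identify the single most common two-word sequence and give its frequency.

Bigram frequencies (highest first):
  see see: 7
  grey grey: 5
  see wide: 4
  grey see: 4
  grey far: 3
  wide see: 3
  … (10 more, each ≤ 3)

"see see", 7 times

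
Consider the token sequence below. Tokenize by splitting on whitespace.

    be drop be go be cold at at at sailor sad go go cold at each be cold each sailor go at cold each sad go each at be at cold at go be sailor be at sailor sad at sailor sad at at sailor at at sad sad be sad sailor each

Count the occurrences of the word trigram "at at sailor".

Scanning the 51 overlapping trigram windows for "at at sailor":
  position 8–10: at at sailor
  position 43–45: at at sailor

2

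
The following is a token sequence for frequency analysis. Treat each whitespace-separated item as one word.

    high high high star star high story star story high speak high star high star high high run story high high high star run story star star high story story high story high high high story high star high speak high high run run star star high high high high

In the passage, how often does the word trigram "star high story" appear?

2

Scanning the 48 overlapping trigram windows for "star high story":
  position 5–7: star high story
  position 27–29: star high story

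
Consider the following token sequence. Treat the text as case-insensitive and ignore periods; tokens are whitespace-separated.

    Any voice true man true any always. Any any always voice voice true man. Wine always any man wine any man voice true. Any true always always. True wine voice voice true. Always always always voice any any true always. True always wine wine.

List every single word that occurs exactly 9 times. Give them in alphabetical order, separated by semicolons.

any; true

Unigram counts meeting the condition (exactly 9 times):
  any: 9
  true: 9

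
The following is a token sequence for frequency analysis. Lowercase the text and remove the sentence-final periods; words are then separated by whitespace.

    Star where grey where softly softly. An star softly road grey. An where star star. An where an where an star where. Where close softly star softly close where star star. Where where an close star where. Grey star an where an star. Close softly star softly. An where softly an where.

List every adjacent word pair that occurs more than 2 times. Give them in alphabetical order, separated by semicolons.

an star; an where; softly an; star softly; star where; where an

Bigram counts meeting the condition (more than 2 times):
  an star: 3
  an where: 6
  softly an: 3
  star softly: 3
  star where: 4
  where an: 4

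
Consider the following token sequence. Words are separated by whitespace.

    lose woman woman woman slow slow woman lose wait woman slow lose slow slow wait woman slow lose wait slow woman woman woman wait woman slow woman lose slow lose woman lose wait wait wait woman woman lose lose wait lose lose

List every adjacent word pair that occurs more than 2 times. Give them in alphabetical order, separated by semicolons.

lose wait; slow lose; slow woman; wait woman; woman lose; woman slow; woman woman

Bigram counts meeting the condition (more than 2 times):
  lose wait: 4
  slow lose: 3
  slow woman: 3
  wait woman: 4
  woman lose: 4
  woman slow: 4
  woman woman: 5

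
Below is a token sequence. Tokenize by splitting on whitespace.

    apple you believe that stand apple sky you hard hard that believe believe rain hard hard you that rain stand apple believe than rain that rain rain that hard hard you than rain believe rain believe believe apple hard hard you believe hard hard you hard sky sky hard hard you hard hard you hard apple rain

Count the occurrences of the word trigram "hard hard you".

6

Scanning the 55 overlapping trigram windows for "hard hard you":
  position 15–17: hard hard you
  position 29–31: hard hard you
  position 39–41: hard hard you
  position 43–45: hard hard you
  position 49–51: hard hard you
  position 52–54: hard hard you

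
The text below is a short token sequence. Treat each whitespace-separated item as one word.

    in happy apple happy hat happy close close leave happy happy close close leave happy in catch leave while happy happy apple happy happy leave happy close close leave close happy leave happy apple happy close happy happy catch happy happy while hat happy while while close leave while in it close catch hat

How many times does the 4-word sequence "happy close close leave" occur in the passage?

3

Scanning the 51 overlapping 4-gram windows for "happy close close leave":
  position 6–9: happy close close leave
  position 11–14: happy close close leave
  position 26–29: happy close close leave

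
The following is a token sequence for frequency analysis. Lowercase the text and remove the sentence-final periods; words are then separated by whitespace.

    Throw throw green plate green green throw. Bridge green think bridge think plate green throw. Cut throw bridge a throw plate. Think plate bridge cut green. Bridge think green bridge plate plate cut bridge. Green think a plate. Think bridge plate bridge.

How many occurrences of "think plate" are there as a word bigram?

Scanning the 41 overlapping bigram windows for "think plate":
  position 12–13: think plate
  position 22–23: think plate

2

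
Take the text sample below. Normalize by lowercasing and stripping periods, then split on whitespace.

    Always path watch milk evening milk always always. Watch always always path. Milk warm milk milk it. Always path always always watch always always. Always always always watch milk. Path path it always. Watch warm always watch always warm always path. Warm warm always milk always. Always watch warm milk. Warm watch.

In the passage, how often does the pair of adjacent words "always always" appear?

8

Scanning the 51 overlapping bigram windows for "always always":
  position 7–8: always always
  position 10–11: always always
  position 20–21: always always
  position 23–24: always always
  position 24–25: always always
  position 25–26: always always
  position 26–27: always always
  position 46–47: always always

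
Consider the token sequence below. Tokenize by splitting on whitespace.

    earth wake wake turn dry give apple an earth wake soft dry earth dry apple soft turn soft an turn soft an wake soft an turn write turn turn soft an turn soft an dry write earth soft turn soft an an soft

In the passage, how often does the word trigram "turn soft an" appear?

Scanning the 41 overlapping trigram windows for "turn soft an":
  position 17–19: turn soft an
  position 20–22: turn soft an
  position 29–31: turn soft an
  position 32–34: turn soft an
  position 39–41: turn soft an

5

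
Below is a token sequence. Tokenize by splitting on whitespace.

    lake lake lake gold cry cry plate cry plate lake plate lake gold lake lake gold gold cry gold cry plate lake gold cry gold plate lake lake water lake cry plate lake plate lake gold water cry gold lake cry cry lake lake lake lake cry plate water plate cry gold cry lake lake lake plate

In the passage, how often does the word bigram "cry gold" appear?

4

Scanning the 56 overlapping bigram windows for "cry gold":
  position 18–19: cry gold
  position 24–25: cry gold
  position 38–39: cry gold
  position 51–52: cry gold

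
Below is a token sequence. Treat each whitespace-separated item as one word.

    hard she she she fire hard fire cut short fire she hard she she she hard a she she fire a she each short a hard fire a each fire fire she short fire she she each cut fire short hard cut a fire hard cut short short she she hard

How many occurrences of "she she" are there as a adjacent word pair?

7

Scanning the 50 overlapping bigram windows for "she she":
  position 2–3: she she
  position 3–4: she she
  position 13–14: she she
  position 14–15: she she
  position 18–19: she she
  position 35–36: she she
  position 49–50: she she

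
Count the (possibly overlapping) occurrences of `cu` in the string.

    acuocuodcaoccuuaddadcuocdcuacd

5

Sliding a length-2 window over the 30 characters (29 positions):
  position 2–3: cu
  position 5–6: cu
  position 13–14: cu
  position 21–22: cu
  position 26–27: cu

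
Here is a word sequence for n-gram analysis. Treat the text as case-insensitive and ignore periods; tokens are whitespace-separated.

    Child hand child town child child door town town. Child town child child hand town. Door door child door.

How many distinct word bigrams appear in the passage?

19 tokens → 18 bigram windows in total.
Repeated bigrams (each contributes count−1 duplicates):
  town child: 3
  child child: 2
  child door: 2
  child hand: 2
  child town: 2
6 duplicate windows → 18 − 6 = 12 distinct.

12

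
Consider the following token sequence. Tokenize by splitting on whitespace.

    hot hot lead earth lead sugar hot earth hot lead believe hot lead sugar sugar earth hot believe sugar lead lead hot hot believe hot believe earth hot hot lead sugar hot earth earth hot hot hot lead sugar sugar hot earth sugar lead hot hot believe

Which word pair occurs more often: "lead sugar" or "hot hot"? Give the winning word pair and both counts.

"hot hot" (6 vs 4)

"lead sugar": 4 occurrences
"hot hot": 6 occurrences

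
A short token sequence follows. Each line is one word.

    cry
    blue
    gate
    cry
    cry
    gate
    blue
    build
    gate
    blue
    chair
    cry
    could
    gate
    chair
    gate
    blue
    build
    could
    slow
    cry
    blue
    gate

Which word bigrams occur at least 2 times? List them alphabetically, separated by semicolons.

blue build; blue gate; cry blue; gate blue

Bigram counts meeting the condition (at least 2 times):
  blue build: 2
  blue gate: 2
  cry blue: 2
  gate blue: 3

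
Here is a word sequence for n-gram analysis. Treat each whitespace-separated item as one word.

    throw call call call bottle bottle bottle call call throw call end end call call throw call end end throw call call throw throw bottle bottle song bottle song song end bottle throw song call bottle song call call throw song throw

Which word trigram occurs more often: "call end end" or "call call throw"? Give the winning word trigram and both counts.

"call call throw" (4 vs 2)

"call end end": 2 occurrences
"call call throw": 4 occurrences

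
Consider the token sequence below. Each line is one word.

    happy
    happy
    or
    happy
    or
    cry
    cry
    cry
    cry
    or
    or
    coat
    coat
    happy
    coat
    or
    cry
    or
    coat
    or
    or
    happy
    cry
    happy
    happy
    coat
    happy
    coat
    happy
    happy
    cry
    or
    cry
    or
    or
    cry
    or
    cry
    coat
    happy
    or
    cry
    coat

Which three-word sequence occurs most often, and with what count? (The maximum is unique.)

Trigram frequencies (highest first):
  or cry or: 3
  happy or cry: 2
  cry cry cry: 2
  cry or or: 2
  coat happy coat: 2
  happy coat happy: 2
  … (26 more, each ≤ 2)

"or cry or", 3 times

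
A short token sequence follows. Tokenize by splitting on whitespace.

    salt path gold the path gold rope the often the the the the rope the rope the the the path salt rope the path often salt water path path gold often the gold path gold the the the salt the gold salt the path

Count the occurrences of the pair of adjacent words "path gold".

Scanning the 43 overlapping bigram windows for "path gold":
  position 2–3: path gold
  position 5–6: path gold
  position 29–30: path gold
  position 34–35: path gold

4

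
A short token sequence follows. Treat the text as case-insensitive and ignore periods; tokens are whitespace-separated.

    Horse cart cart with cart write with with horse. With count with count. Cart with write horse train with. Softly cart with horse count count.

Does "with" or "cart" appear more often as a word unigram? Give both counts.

"with" (8 vs 5)

"with": 8 occurrences
"cart": 5 occurrences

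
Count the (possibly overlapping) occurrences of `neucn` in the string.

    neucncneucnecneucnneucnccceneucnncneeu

Sliding a length-5 window over the 38 characters (34 positions):
  position 1–5: neucn
  position 7–11: neucn
  position 14–18: neucn
  position 19–23: neucn
  position 28–32: neucn

5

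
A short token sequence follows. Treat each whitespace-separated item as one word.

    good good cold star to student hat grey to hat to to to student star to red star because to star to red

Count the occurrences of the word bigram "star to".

3

Scanning the 22 overlapping bigram windows for "star to":
  position 4–5: star to
  position 15–16: star to
  position 21–22: star to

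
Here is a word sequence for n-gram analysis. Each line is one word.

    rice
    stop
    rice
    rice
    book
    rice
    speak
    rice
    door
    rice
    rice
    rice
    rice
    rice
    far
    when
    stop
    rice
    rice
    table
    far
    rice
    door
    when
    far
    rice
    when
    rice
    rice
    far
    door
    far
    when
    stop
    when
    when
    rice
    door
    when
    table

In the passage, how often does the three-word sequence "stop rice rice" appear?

2

Scanning the 38 overlapping trigram windows for "stop rice rice":
  position 2–4: stop rice rice
  position 17–19: stop rice rice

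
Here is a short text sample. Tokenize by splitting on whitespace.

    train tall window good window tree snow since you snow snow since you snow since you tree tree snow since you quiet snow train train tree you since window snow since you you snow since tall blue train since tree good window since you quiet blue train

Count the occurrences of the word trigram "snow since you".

5

Scanning the 45 overlapping trigram windows for "snow since you":
  position 7–9: snow since you
  position 11–13: snow since you
  position 14–16: snow since you
  position 19–21: snow since you
  position 30–32: snow since you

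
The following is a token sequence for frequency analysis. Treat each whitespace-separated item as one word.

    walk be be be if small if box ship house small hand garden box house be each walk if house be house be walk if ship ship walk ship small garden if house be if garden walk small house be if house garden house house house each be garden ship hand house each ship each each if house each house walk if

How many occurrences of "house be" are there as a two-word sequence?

5

Scanning the 61 overlapping bigram windows for "house be":
  position 15–16: house be
  position 20–21: house be
  position 22–23: house be
  position 33–34: house be
  position 39–40: house be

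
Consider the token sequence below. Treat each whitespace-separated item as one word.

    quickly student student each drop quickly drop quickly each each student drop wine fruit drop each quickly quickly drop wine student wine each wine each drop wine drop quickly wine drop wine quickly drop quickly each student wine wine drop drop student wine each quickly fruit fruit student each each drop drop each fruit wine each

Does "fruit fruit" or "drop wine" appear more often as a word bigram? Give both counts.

"drop wine" (4 vs 1)

"fruit fruit": 1 occurrence
"drop wine": 4 occurrences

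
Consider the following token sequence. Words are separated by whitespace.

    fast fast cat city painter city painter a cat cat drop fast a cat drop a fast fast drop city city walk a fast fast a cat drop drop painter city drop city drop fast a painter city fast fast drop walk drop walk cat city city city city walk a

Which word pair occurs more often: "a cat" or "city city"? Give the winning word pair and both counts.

"a cat": 3 occurrences
"city city": 4 occurrences

"city city" (4 vs 3)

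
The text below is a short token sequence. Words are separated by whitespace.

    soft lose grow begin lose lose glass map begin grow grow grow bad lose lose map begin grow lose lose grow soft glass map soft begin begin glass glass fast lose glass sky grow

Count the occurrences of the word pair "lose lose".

3

Scanning the 33 overlapping bigram windows for "lose lose":
  position 5–6: lose lose
  position 14–15: lose lose
  position 19–20: lose lose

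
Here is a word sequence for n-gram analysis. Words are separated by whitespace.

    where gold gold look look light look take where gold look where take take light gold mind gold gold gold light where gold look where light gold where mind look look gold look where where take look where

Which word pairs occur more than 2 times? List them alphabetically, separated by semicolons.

gold gold; gold look; look where; where gold

Bigram counts meeting the condition (more than 2 times):
  gold gold: 3
  gold look: 4
  look where: 4
  where gold: 3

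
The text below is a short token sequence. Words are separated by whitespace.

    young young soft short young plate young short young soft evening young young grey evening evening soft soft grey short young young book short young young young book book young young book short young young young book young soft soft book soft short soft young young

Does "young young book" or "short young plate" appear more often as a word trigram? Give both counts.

"young young book" (4 vs 1)

"young young book": 4 occurrences
"short young plate": 1 occurrence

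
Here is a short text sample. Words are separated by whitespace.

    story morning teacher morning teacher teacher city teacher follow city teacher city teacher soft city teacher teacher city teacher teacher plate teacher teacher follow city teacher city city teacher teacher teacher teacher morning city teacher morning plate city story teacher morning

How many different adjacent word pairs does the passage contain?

41 tokens → 40 bigram windows in total.
Repeated bigrams (each contributes count−1 duplicates):
  city teacher: 8
  teacher teacher: 7
  teacher city: 4
  teacher morning: 4
  follow city: 2
  morning teacher: 2
  teacher follow: 2
22 duplicate windows → 40 − 22 = 18 distinct.

18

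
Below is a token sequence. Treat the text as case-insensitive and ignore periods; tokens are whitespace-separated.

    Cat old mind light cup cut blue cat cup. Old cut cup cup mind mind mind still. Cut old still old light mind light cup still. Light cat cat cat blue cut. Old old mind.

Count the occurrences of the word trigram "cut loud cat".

0

Scanning the 33 overlapping trigram windows for "cut loud cat":
  (none found)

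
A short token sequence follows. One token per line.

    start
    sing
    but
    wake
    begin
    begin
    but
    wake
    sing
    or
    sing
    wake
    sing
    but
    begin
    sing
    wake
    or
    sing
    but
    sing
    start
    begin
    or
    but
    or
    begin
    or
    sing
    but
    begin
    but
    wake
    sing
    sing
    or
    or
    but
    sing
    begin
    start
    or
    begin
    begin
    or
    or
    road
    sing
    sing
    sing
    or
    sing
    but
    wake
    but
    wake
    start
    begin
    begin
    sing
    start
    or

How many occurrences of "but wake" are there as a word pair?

Scanning the 61 overlapping bigram windows for "but wake":
  position 3–4: but wake
  position 7–8: but wake
  position 32–33: but wake
  position 53–54: but wake
  position 55–56: but wake

5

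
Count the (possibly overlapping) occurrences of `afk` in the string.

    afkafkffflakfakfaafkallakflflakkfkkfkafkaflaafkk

5

Sliding a length-3 window over the 48 characters (46 positions):
  position 1–3: afk
  position 4–6: afk
  position 18–20: afk
  position 38–40: afk
  position 45–47: afk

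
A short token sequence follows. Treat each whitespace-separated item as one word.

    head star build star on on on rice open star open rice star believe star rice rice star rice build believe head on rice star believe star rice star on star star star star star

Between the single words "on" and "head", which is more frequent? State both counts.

"on": 5 occurrences
"head": 2 occurrences

"on" (5 vs 2)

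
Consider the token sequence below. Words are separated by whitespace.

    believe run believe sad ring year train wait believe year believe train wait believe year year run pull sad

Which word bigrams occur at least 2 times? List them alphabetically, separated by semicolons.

believe year; train wait; wait believe

Bigram counts meeting the condition (at least 2 times):
  believe year: 2
  train wait: 2
  wait believe: 2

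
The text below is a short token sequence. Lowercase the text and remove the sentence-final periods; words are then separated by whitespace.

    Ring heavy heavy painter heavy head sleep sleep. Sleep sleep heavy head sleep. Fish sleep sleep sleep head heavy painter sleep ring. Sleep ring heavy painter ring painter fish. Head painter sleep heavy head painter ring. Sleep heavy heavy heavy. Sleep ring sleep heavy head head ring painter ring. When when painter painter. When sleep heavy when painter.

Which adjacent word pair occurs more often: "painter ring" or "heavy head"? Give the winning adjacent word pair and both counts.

"painter ring": 3 occurrences
"heavy head": 4 occurrences

"heavy head" (4 vs 3)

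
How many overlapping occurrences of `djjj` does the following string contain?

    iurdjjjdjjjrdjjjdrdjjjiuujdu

Sliding a length-4 window over the 28 characters (25 positions):
  position 4–7: djjj
  position 8–11: djjj
  position 13–16: djjj
  position 19–22: djjj

4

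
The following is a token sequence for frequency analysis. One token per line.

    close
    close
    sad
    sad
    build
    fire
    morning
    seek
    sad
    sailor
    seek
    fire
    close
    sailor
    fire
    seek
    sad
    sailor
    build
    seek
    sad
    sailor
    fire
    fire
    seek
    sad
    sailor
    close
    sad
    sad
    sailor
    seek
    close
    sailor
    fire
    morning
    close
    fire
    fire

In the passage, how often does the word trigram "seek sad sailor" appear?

4

Scanning the 37 overlapping trigram windows for "seek sad sailor":
  position 8–10: seek sad sailor
  position 16–18: seek sad sailor
  position 20–22: seek sad sailor
  position 25–27: seek sad sailor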